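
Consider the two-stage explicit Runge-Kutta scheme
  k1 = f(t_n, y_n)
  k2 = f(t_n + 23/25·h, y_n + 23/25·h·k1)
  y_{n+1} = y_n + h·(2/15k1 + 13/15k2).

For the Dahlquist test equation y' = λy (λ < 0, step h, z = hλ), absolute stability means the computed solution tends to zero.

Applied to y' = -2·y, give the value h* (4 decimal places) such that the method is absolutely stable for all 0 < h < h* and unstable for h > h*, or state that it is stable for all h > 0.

(-1.2542,0); λ=-2 ⇒ h* = (375/299)/2 = 0.6271.

Test eqn y'=λy, z=hλ:
  k1=λy_n ⇒ h·k1=z·y_n;  k2=λ(1+23/25z)y_n ⇒ h·k2=z(1+23/25z)y_n
  y_{n+1}/y_n = 1 + 2/15z + 13/15z(1+23/25z) = 1 + z + 299/375z²
  ⇒ R(z) = 1 + z + 299/375z².

Solve |R(x)|<1 on ℝ⁻.
x=-1.22: |R|=0.9668
R=1: x+299/375x²=0 ⇒ x=−375/299=-1.2542; min R=1−1/(4·299/375)=0.6865>−1
Confirm numerically:
  x=-1.091: |R|=0.85805 <1
  x=-0.921: |R|=0.75533 <1
  x=-0.705: |R|=0.69129 <1
  x=-1.849: |R|=1.87692 >1
  x=-1.481: |R|=1.26784 >1
  x=-1.435: |R|=1.20689 >1
Stable set (-1.2542, 0).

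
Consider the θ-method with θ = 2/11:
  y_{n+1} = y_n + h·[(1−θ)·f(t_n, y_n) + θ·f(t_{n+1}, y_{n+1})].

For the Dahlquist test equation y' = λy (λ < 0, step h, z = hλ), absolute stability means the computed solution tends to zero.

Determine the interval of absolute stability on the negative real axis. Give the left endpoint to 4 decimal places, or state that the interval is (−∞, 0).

On y'=λy, z=hλ:
  y_{n+1} = y_n + z·[9/11·y_n + 2/11·y_{n+1}] ⇒ (1 − 2/11z)y_{n+1} = (1 + 9/11z)y_n
  R(z) = (1 + 9/11z)/(1 − 2/11z).

Need |R(x)|<1, x<0.
x=-0.98: |R|=0.1682
R=−1: 1+9/11x = −1+2/11x ⇒ -7/11x=2 ⇒ x=2/(-7/11)=-3.1429
Confirm numerically:
  x=-3.073: |R|=0.97148 <1
  x=-2.123: |R|=0.53175 <1
  x=-1.280: |R|=0.03835 <1
  x=-3.694: |R|=1.20981 >1
  x=-3.617: |R|=1.18202 >1
  x=-3.457: |R|=1.12275 >1
Stable set (-3.1429, 0).

(-3.1429, 0).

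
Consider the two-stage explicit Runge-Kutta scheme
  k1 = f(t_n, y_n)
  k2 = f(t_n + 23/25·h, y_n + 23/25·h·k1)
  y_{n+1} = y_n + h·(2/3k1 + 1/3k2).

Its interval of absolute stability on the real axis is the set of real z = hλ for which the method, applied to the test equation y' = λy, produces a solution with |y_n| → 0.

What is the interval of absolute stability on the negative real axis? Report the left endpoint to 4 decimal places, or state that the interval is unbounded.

Set f=λy, z=hλ:
  k1=λy_n ⇒ h·k1=z·y_n;  k2=λ(1+23/25z)y_n ⇒ h·k2=z(1+23/25z)y_n
  y_{n+1}/y_n = 1 + 2/3z + 1/3z(1+23/25z) = 1 + z + 23/75z²
  ⇒ R(z) = 1 + z + 23/75z².

Need |R(x)|<1, x<0.
x=-1.29: |R|=0.2203
R=1: x+23/75x²=0 ⇒ x=−75/23=-3.2609; min R=1−1/(4·23/75)=0.1848>−1
Confirm numerically:
  x=-2.548: |R|=0.44297 <1
  x=-2.291: |R|=0.31860 <1
  x=-1.726: |R|=0.18758 <1
  x=-1.663: |R|=0.18511 <1
  x=-3.540: |R|=1.30302 >1
  x=-3.531: |R|=1.29251 >1
  x=-3.400: |R|=1.14507 >1
So |R|<1 on (-3.2609, 0).

z∈(-3.2609,0).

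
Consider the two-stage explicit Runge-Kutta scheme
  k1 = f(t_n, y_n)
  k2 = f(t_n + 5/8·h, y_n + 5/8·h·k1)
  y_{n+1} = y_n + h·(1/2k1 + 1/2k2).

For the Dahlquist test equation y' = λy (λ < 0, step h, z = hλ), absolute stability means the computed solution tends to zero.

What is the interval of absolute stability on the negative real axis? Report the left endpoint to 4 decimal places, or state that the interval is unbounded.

(-3.2000, 0).

On y'=λy, z=hλ:
  k1=λy_n ⇒ h·k1=z·y_n;  k2=λ(1+5/8z)y_n ⇒ h·k2=z(1+5/8z)y_n
  y_{n+1}/y_n = 1 + 1/2z + 1/2z(1+5/8z) = 1 + z + 5/16z²
  Hence R(z) = 1 + z + 5/16z².

Find x<0 with |R(x)|<1.
x=-1.32: |R|=0.2245
R=1: x+5/16x²=0 ⇒ x=−16/5=-3.2000; min R=1−1/(4·5/16)=0.2000>−1
Confirm numerically:
  x=-2.096: |R|=0.27688 <1
  x=-1.867: |R|=0.22228 <1
  x=-1.555: |R|=0.20063 <1
  x=-1.305: |R|=0.22720 <1
  x=-3.577: |R|=1.42142 >1
  x=-3.509: |R|=1.33884 >1
So |R|<1 on (-3.2000, 0).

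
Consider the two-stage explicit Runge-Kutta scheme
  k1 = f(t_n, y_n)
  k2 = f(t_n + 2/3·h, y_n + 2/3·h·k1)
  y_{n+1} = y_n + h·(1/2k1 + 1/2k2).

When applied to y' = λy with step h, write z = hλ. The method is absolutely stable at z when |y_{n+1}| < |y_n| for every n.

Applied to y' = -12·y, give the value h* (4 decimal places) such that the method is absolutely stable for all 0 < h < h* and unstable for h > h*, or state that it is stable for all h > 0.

(-3.0000,0); λ=-12 ⇒ h* = (3)/12 = 0.2500.

Set f=λy, z=hλ:
  k1=λy_n ⇒ h·k1=z·y_n;  k2=λ(1+2/3z)y_n ⇒ h·k2=z(1+2/3z)y_n
  y_{n+1}/y_n = 1 + 1/2z + 1/2z(1+2/3z) = 1 + z + 1/3z²
  R(z) = 1 + z + 1/3z².

Need |R(x)|<1, x<0.
x=-0.87: |R|=0.3823
R=1: x+1/3x²=0 ⇒ x=−3=-3.0000; min R=1−1/(4·1/3)=0.2500>−1
Confirm numerically:
  x=-1.914: |R|=0.30713 <1
  x=-1.599: |R|=0.25327 <1
  x=-1.389: |R|=0.25411 <1
  x=-3.549: |R|=1.64947 >1
  x=-3.393: |R|=1.44448 >1
Interval (-3.0000, 0).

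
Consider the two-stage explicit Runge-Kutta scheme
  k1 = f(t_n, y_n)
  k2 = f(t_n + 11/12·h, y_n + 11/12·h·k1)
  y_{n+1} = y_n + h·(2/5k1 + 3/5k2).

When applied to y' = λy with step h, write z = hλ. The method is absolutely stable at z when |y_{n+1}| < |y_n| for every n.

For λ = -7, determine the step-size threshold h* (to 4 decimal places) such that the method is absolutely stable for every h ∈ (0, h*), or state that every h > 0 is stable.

With y'=λy (z=hλ):
  k1=λy_n ⇒ h·k1=z·y_n;  k2=λ(1+11/12z)y_n ⇒ h·k2=z(1+11/12z)y_n
  y_{n+1}/y_n = 1 + 2/5z + 3/5z(1+11/12z) = 1 + z + 11/20z²
  ⇒ R(z) = 1 + z + 11/20z².

Need |R(x)|<1, x<0.
x=-1.77: |R|=0.9531
R=1: x+11/20x²=0 ⇒ x=−20/11=-1.8182; min R=1−1/(4·11/20)=0.5455>−1
Confirm numerically:
  x=-1.733: |R|=0.91881 <1
  x=-1.708: |R|=0.89650 <1
  x=-1.571: |R|=0.78642 <1
  x=-1.376: |R|=0.66536 <1
  x=-2.274: |R|=1.57009 >1
  x=-2.065: |R|=1.28032 >1
  x=-2.001: |R|=1.20120 >1
So |R|<1 on (-1.8182, 0).

(-1.8182,0); λ=-7 ⇒ h* = (20/11)/7 = 0.2597.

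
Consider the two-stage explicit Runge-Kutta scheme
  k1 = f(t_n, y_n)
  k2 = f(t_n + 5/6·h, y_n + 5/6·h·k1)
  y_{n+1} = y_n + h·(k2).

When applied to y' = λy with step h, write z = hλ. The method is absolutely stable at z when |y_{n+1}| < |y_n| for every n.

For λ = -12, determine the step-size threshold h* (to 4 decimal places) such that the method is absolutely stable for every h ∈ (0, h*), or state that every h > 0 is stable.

Test eqn y'=λy, z=hλ:
  k1=λy_n ⇒ h·k1=z·y_n;  k2=λ(1+5/6z)y_n ⇒ h·k2=z(1+5/6z)y_n
  y_{n+1}/y_n = 1 + z(1+5/6z) = 1 + z + 5/6z²
  R(z) = 1 + z + 5/6z².

Boundary: |R(x)|=1, x<0.
x=-0.39: |R|=0.7368
R=1: x+5/6x²=0 ⇒ x=−6/5=-1.2000; min R=1−1/(4·5/6)=0.7000>−1
Confirm numerically:
  x=-1.149: |R|=0.95117 <1
  x=-1.042: |R|=0.86280 <1
  x=-0.903: |R|=0.77651 <1
  x=-0.831: |R|=0.74447 <1
  x=-1.722: |R|=1.74907 >1
  x=-1.597: |R|=1.52834 >1
  x=-1.532: |R|=1.42385 >1
Interval (-1.2000, 0).

(-1.2000,0); λ=-12 ⇒ h* = (6/5)/12 = 0.1000.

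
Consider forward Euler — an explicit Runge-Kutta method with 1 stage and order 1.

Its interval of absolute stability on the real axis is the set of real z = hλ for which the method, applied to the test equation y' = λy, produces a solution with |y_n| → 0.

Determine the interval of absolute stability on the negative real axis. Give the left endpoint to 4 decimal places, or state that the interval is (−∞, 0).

(-2.0000, 0).

On y'=λy, z=hλ:
  order 1, 1-stage ⇒ R(z)=1+z
  (e.g. R(-1.61)=-0.61000, |R|=0.61000)

Solve |R(x)|<1 on ℝ⁻.
x=-1.61: |R|=0.6100
|R(-1.38)|=0.3800 |R(-0.89)|=0.1100 |R(-0.72)|=0.2800
Bisect:
  x_lo=-2.7017 |R|=1.7017  x_hi=-0.2860 |R|=0.7140
  mid=-1.49383 |R|=0.49383 →hi
  mid=-2.09775 |R|=1.09775 →lo
  mid=-1.79579 |R|=0.79579 →hi
  mid=-1.94677 |R|=0.94677 →hi
  mid=-2.02226 |R|=1.02226 →lo
  mid=-1.98452 |R|=0.98452 →hi
  mid=-2.00339 |R|=1.00339 →lo
  mid=-1.99395 |R|=0.99395 →hi
  mid=-1.99867 |R|=0.99867 →hi
  mid=-2.00103 |R|=1.00103 →lo
  ...
  [-2.00015,-2.00000] ⇒ x*=-2.0000
Interval (-2.0000, 0).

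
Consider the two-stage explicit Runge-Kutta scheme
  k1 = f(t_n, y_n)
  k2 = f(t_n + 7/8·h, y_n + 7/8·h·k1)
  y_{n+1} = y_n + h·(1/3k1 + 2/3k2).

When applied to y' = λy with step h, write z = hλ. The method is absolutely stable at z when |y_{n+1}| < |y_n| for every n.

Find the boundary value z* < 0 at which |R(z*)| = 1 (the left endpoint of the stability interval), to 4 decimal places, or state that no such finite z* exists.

With y'=λy (z=hλ):
  k1=λy_n ⇒ h·k1=z·y_n;  k2=λ(1+7/8z)y_n ⇒ h·k2=z(1+7/8z)y_n
  y_{n+1}/y_n = 1 + 1/3z + 2/3z(1+7/8z) = 1 + z + 7/12z²
  so R(z) = 1 + z + 7/12z².

Need |R(x)|<1, x<0.
x=-1.14: |R|=0.6181
R=1: x+7/12x²=0 ⇒ x=−12/7=-1.7143; min R=1−1/(4·7/12)=0.5714>−1
Confirm numerically:
  x=-1.144: |R|=0.61943 <1
  x=-1.032: |R|=0.58926 <1
  x=-0.701: |R|=0.58565 <1
  x=-1.786: |R|=1.07471 >1
  x=-1.778: |R|=1.06608 >1
  x=-1.763: |R|=1.05010 >1
So |R|<1 on (-1.7143, 0).

z* = -1.7143.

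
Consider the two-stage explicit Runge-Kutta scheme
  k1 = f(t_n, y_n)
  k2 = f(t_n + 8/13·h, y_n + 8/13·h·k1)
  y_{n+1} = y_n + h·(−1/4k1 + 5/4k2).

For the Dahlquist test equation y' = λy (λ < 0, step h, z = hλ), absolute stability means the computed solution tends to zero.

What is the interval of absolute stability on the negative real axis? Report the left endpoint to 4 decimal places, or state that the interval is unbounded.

Set f=λy, z=hλ:
  k1=λy_n ⇒ h·k1=z·y_n;  k2=λ(1+8/13z)y_n ⇒ h·k2=z(1+8/13z)y_n
  y_{n+1}/y_n = 1 − 1/4z + 5/4z(1+8/13z) = 1 + z + 10/13z²
  R(z) = 1 + z + 10/13z².

Need |R(x)|<1, x<0.
x=-0.95: |R|=0.7442
R=1: x+10/13x²=0 ⇒ x=−13/10=-1.3000; min R=1−1/(4·10/13)=0.6750>−1
Confirm numerically:
  x=-1.161: |R|=0.87586 <1
  x=-0.841: |R|=0.70306 <1
  x=-0.597: |R|=0.67716 <1
  x=-0.522: |R|=0.68760 <1
  x=-1.704: |R|=1.52955 >1
  x=-1.426: |R|=1.13821 >1
Interval (-1.3000, 0).

z∈(-1.3000,0).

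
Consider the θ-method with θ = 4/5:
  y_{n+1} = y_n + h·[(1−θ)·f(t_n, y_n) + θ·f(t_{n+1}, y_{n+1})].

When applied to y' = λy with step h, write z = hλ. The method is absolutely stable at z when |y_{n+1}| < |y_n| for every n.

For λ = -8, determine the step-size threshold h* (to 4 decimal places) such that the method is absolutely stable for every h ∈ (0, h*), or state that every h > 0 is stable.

interval (−∞, 0). Any h>0 works for λ=-8.

With y'=λy (z=hλ):
  y_{n+1} = y_n + z·[1/5·y_n + 4/5·y_{n+1}] ⇒ (1 − 4/5z)y_{n+1} = (1 + 1/5z)y_n
  so R(z) = (1 + 1/5z)/(1 − 4/5z).

Boundary: |R(x)|=1, x<0.
x=-0.97: |R|=0.4538
x=-2: |R|=0.2308
x=-10: |R|=0.1111
x=-100: |R|=0.2346
θ=4/5≥1/2 ⇒ |1+1/5x|<|1−4/5x| ∀x<0 ⇒ interval (−∞,0).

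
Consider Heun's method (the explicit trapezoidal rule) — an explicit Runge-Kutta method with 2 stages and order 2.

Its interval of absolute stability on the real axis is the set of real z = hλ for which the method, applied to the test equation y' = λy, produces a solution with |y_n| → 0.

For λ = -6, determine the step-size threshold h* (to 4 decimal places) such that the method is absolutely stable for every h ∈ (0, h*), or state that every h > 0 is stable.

On y'=λy, z=hλ:
  order 2, 2-stage ⇒ R(z)=1+z+z^2/2
  (e.g. R(-1.44)=0.59680, |R|=0.59680)

Need |R(x)|<1, x<0.
x=-1.44: |R|=0.5968
|R(-1.95)|=0.9512 |R(-1.65)|=0.7112 |R(-0.69)|=0.5481
Bisect:
  x_lo=-2.3674 |R|=1.4348  x_hi=-0.1738 |R|=0.8413
  mid=-1.27058 |R|=0.53661 →hi
  mid=-1.81896 |R|=0.83535 →hi
  mid=-2.09316 |R|=1.09750 →lo
  mid=-1.95606 |R|=0.95703 →hi
  mid=-2.02461 |R|=1.02491 →lo
  mid=-1.99033 |R|=0.99038 →hi
  mid=-2.00747 |R|=1.00750 →lo
  mid=-1.99890 |R|=0.99890 →hi
  mid=-2.00319 |R|=1.00319 →lo
  ...
  [-2.00011,-1.99997] ⇒ x*=-2.0000
So |R|<1 on (-2.0000, 0).

(-2.0000,0); λ=-6 ⇒ h* = 0.3333.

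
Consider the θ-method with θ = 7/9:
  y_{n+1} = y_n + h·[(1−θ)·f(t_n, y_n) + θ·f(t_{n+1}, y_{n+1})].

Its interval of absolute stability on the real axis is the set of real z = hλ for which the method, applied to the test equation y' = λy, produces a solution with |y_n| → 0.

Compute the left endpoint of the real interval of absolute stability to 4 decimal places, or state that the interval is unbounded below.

On y'=λy, z=hλ:
  y_{n+1} = y_n + z·[2/9·y_n + 7/9·y_{n+1}] ⇒ (1 − 7/9z)y_{n+1} = (1 + 2/9z)y_n
  ⇒ R(z) = (1 + 2/9z)/(1 − 7/9z).

Find x<0 with |R(x)|<1.
x=-1.39: |R|=0.3321
x=-2: |R|=0.2174
x=-10: |R|=0.1392
x=-100: |R|=0.2694
θ=7/9≥1/2 ⇒ |1+2/9x|<|1−7/9x| ∀x<0 ⇒ stable on all of ℝ⁻.

unbounded; (−∞, 0).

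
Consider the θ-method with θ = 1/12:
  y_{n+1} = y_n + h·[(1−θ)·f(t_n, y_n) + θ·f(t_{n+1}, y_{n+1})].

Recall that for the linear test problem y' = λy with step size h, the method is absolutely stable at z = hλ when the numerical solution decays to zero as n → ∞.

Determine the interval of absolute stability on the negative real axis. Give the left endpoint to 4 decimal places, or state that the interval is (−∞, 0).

z∈(-2.4000,0).

Test eqn y'=λy, z=hλ:
  y_{n+1} = y_n + z·[11/12·y_n + 1/12·y_{n+1}] ⇒ (1 − 1/12z)y_{n+1} = (1 + 11/12z)y_n
  so R(z) = (1 + 11/12z)/(1 − 1/12z).

Solve |R(x)|<1 on ℝ⁻.
x=-1.53: |R|=0.3570
R=−1: 1+11/12x = −1+1/12x ⇒ -5/6x=2 ⇒ x=2/(-5/6)=-2.4000
Confirm numerically:
  x=-2.350: |R|=0.96516 <1
  x=-1.813: |R|=0.57504 <1
  x=-1.219: |R|=0.10659 <1
  x=-2.448: |R|=1.03322 >1
  x=-2.431: |R|=1.02148 >1
Interval (-2.4000, 0).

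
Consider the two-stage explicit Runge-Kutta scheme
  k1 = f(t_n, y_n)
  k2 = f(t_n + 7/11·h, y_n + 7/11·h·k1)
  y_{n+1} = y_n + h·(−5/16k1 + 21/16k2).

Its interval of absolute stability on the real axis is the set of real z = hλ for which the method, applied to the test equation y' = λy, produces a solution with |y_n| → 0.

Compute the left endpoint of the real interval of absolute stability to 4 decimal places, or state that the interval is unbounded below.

z* = -1.1973.

Test eqn y'=λy, z=hλ:
  k1=λy_n ⇒ h·k1=z·y_n;  k2=λ(1+7/11z)y_n ⇒ h·k2=z(1+7/11z)y_n
  y_{n+1}/y_n = 1 − 5/16z + 21/16z(1+7/11z) = 1 + z + 147/176z²
  R(z) = 1 + z + 147/176z².

Solve |R(x)|<1 on ℝ⁻.
x=-1.2: |R|=1.0027
R=1: x+147/176x²=0 ⇒ x=−176/147=-1.1973; min R=1−1/(4·147/176)=0.7007>−1
Confirm numerically:
  x=-0.981: |R|=0.82279 <1
  x=-0.780: |R|=0.72815 <1
  x=-0.520: |R|=0.70585 <1
  x=-1.792: |R|=1.89014 >1
  x=-1.555: |R|=1.46460 >1
So |R|<1 on (-1.1973, 0).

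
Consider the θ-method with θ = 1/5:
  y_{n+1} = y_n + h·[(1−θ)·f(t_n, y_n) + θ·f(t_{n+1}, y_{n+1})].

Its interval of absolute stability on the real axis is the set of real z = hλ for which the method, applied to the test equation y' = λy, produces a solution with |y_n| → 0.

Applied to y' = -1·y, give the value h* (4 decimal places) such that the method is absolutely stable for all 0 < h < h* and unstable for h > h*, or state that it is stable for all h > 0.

Set f=λy, z=hλ:
  y_{n+1} = y_n + z·[4/5·y_n + 1/5·y_{n+1}] ⇒ (1 − 1/5z)y_{n+1} = (1 + 4/5z)y_n
  so R(z) = (1 + 4/5z)/(1 − 1/5z).

Need |R(x)|<1, x<0.
x=-0.85: |R|=0.2735
R=−1: 1+4/5x = −1+1/5x ⇒ -3/5x=2 ⇒ x=2/(-3/5)=-3.3333
Confirm numerically:
  x=-2.043: |R|=0.45038 <1
  x=-1.969: |R|=0.41268 <1
  x=-1.697: |R|=0.26699 <1
  x=-3.912: |R|=1.19479 >1
  x=-3.584: |R|=1.08760 >1
  x=-3.582: |R|=1.08693 >1
Stable set (-3.3333, 0).

(-3.3333,0); λ=-1 ⇒ h* = (10/3)/1 = 3.3333.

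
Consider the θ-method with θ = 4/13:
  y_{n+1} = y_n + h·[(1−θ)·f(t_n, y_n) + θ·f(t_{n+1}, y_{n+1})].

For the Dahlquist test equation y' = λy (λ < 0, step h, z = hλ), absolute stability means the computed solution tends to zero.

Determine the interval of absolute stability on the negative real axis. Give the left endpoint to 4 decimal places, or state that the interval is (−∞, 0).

z∈(-5.2000,0).

Set f=λy, z=hλ:
  y_{n+1} = y_n + z·[9/13·y_n + 4/13·y_{n+1}] ⇒ (1 − 4/13z)y_{n+1} = (1 + 9/13z)y_n
  Hence R(z) = (1 + 9/13z)/(1 − 4/13z).

Boundary: |R(x)|=1, x<0.
x=-1.06: |R|=0.2007
R=−1: 1+9/13x = −1+4/13x ⇒ -5/13x=2 ⇒ x=2/(-5/13)=-5.2000
Confirm numerically:
  x=-4.680: |R|=0.91803 <1
  x=-4.320: |R|=0.85469 <1
  x=-2.090: |R|=0.27200 <1
  x=-5.677: |R|=1.06679 >1
  x=-5.514: |R|=1.04479 >1
  x=-5.353: |R|=1.02223 >1
Interval (-5.2000, 0).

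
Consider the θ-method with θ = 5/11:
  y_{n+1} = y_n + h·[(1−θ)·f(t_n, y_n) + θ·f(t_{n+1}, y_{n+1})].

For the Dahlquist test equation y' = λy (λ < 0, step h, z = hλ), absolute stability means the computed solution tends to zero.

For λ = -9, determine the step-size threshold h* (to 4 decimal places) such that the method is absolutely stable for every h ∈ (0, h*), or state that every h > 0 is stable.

(-22.0000,0); λ=-9 ⇒ h* = (22)/9 = 2.4444.

With y'=λy (z=hλ):
  y_{n+1} = y_n + z·[6/11·y_n + 5/11·y_{n+1}] ⇒ (1 − 5/11z)y_{n+1} = (1 + 6/11z)y_n
  ⇒ R(z) = (1 + 6/11z)/(1 − 5/11z).

Boundary: |R(x)|=1, x<0.
x=-1.18: |R|=0.2320
R=−1: 1+6/11x = −1+5/11x ⇒ -1/11x=2 ⇒ x=2/(-1/11)=-22.0000
Confirm numerically:
  x=-19.287: |R|=0.97475 <1
  x=-14.339: |R|=0.90736 <1
  x=-13.867: |R|=0.89876 <1
  x=-13.491: |R|=0.89154 <1
  x=-22.508: |R|=1.00411 >1
  x=-22.395: |R|=1.00321 >1
So |R|<1 on (-22.0000, 0).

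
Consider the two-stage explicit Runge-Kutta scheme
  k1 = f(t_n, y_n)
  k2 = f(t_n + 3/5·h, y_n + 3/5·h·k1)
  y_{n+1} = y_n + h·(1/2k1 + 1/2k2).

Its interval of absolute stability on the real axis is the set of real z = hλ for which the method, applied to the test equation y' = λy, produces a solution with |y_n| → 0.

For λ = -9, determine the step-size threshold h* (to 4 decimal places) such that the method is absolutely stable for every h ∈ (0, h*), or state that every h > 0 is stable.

(-3.3333,0); λ=-9 ⇒ h* = (10/3)/9 = 0.3704.

Test eqn y'=λy, z=hλ:
  k1=λy_n ⇒ h·k1=z·y_n;  k2=λ(1+3/5z)y_n ⇒ h·k2=z(1+3/5z)y_n
  y_{n+1}/y_n = 1 + 1/2z + 1/2z(1+3/5z) = 1 + z + 3/10z²
  R(z) = 1 + z + 3/10z².

Need |R(x)|<1, x<0.
x=-0.92: |R|=0.3339
R=1: x+3/10x²=0 ⇒ x=−10/3=-3.3333; min R=1−1/(4·3/10)=0.1667>−1
Confirm numerically:
  x=-2.885: |R|=0.61197 <1
  x=-2.422: |R|=0.33783 <1
  x=-2.077: |R|=0.21718 <1
  x=-1.535: |R|=0.17187 <1
  x=-3.924: |R|=1.69533 >1
  x=-3.479: |R|=1.15203 >1
So |R|<1 on (-3.3333, 0).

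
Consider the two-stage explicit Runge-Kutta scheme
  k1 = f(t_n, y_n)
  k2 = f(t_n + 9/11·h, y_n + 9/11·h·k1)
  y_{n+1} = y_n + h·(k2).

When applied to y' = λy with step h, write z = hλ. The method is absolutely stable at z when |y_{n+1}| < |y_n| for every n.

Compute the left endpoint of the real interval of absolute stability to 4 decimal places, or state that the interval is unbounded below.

Test eqn y'=λy, z=hλ:
  k1=λy_n ⇒ h·k1=z·y_n;  k2=λ(1+9/11z)y_n ⇒ h·k2=z(1+9/11z)y_n
  y_{n+1}/y_n = 1 + z(1+9/11z) = 1 + z + 9/11z²
  Hence R(z) = 1 + z + 9/11z².

Boundary: |R(x)|=1, x<0.
x=-1.38: |R|=1.1781
R=1: x+9/11x²=0 ⇒ x=−11/9=-1.2222; min R=1−1/(4·9/11)=0.6944>−1
Confirm numerically:
  x=-1.188: |R|=0.96674 <1
  x=-1.125: |R|=0.91051 <1
  x=-0.722: |R|=0.70451 <1
  x=-1.814: |R|=1.87831 >1
  x=-1.813: |R|=1.87634 >1
Stable set (-1.2222, 0).

z* = -1.2222.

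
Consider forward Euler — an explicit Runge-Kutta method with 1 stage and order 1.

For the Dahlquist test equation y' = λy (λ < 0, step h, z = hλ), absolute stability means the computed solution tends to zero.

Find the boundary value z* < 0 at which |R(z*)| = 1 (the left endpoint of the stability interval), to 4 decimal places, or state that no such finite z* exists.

On y'=λy, z=hλ:
  order 1, 1-stage ⇒ R(z)=1+z
  (e.g. R(-0.61)=0.39000, |R|=0.39000)

Boundary: |R(x)|=1, x<0.
x=-0.61: |R|=0.3900
|R(-2.39)|=1.3900 |R(-1.02)|=0.0200 |R(-0.6)|=0.4000
Bisect:
  x_lo=-2.8524 |R|=1.8524  x_hi=-0.2773 |R|=0.7227
  mid=-1.56482 |R|=0.56482 →hi
  mid=-2.20859 |R|=1.20859 →lo
  mid=-1.88670 |R|=0.88670 →hi
  mid=-2.04765 |R|=1.04765 →lo
  mid=-1.96717 |R|=0.96717 →hi
  mid=-2.00741 |R|=1.00741 →lo
  mid=-1.98729 |R|=0.98729 →hi
  mid=-1.99735 |R|=0.99735 →hi
  mid=-2.00238 |R|=1.00238 →lo
  ...
  [-2.00002,-1.99987] ⇒ x*=-2.0000
Interval (-2.0000, 0).

z* = -2.0000.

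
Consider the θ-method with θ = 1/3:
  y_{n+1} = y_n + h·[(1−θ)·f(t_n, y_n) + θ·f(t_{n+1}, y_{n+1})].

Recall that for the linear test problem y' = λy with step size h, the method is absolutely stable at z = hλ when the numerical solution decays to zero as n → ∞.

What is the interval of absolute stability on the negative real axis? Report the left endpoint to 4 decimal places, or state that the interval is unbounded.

Set f=λy, z=hλ:
  y_{n+1} = y_n + z·[2/3·y_n + 1/3·y_{n+1}] ⇒ (1 − 1/3z)y_{n+1} = (1 + 2/3z)y_n
  ⇒ R(z) = (1 + 2/3z)/(1 − 1/3z).

Need |R(x)|<1, x<0.
x=-0.77: |R|=0.3873
R=−1: 1+2/3x = −1+1/3x ⇒ -1/3x=2 ⇒ x=2/(-1/3)=-6.0000
Confirm numerically:
  x=-5.777: |R|=0.97459 <1
  x=-3.907: |R|=0.69697 <1
  x=-3.889: |R|=0.69357 <1
  x=-3.334: |R|=0.57910 <1
  x=-6.543: |R|=1.05690 >1
  x=-6.238: |R|=1.02576 >1
  x=-6.148: |R|=1.01618 >1
Interval (-6.0000, 0).

z∈(-6.0000,0).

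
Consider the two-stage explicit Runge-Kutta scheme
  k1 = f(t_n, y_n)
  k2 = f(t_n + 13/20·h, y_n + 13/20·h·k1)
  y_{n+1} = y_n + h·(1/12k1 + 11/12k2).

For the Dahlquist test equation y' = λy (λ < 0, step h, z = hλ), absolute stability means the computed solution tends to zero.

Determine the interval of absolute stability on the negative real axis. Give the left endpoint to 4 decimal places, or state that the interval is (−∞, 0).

Test eqn y'=λy, z=hλ:
  k1=λy_n ⇒ h·k1=z·y_n;  k2=λ(1+13/20z)y_n ⇒ h·k2=z(1+13/20z)y_n
  y_{n+1}/y_n = 1 + 1/12z + 11/12z(1+13/20z) = 1 + z + 143/240z²
  R(z) = 1 + z + 143/240z².

Solve |R(x)|<1 on ℝ⁻.
x=-0.56: |R|=0.6269
R=1: x+143/240x²=0 ⇒ x=−240/143=-1.6783; min R=1−1/(4·143/240)=0.5804>−1
Confirm numerically:
  x=-1.479: |R|=0.82435 <1
  x=-1.296: |R|=0.70477 <1
  x=-1.073: |R|=0.61300 <1
  x=-2.174: |R|=1.64207 >1
  x=-1.797: |R|=1.12707 >1
So |R|<1 on (-1.6783, 0).

z∈(-1.6783,0).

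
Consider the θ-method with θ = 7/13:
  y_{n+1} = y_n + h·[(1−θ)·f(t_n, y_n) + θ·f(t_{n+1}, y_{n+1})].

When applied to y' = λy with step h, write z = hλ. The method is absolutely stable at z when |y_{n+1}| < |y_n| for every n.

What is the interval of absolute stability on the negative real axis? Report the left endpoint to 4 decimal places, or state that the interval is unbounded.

Test eqn y'=λy, z=hλ:
  y_{n+1} = y_n + z·[6/13·y_n + 7/13·y_{n+1}] ⇒ (1 − 7/13z)y_{n+1} = (1 + 6/13z)y_n
  ⇒ R(z) = (1 + 6/13z)/(1 − 7/13z).

Find x<0 with |R(x)|<1.
x=-0.35: |R|=0.7055
x=-2: |R|=0.0370
x=-10: |R|=0.5663
x=-100: |R|=0.8233
θ=7/13≥1/2 ⇒ |1+6/13x|<|1−7/13x| ∀x<0 ⇒ stable on all of ℝ⁻.

unbounded; (−∞, 0).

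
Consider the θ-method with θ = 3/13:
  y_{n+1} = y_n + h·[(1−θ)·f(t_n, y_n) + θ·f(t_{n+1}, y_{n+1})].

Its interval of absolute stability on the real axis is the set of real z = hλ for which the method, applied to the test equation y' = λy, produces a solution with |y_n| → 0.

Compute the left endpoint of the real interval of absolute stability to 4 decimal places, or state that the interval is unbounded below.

Test eqn y'=λy, z=hλ:
  y_{n+1} = y_n + z·[10/13·y_n + 3/13·y_{n+1}] ⇒ (1 − 3/13z)y_{n+1} = (1 + 10/13z)y_n
  Hence R(z) = (1 + 10/13z)/(1 − 3/13z).

Find x<0 with |R(x)|<1.
x=-1.2: |R|=0.0602
R=−1: 1+10/13x = −1+3/13x ⇒ -7/13x=2 ⇒ x=2/(-7/13)=-3.7143
Confirm numerically:
  x=-3.338: |R|=0.88555 <1
  x=-2.167: |R|=0.44459 <1
  x=-1.491: |R|=0.10931 <1
  x=-4.292: |R|=1.15628 >1
  x=-4.081: |R|=1.10169 >1
So |R|<1 on (-3.7143, 0).

z* = -3.7143.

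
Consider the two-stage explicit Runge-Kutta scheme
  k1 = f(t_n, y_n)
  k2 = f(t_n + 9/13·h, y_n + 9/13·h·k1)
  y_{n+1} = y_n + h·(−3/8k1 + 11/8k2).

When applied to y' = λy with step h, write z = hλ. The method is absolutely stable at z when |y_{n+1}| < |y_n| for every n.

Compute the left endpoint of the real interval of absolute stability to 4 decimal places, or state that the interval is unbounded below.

z* = -1.0505.

Set f=λy, z=hλ:
  k1=λy_n ⇒ h·k1=z·y_n;  k2=λ(1+9/13z)y_n ⇒ h·k2=z(1+9/13z)y_n
  y_{n+1}/y_n = 1 − 3/8z + 11/8z(1+9/13z) = 1 + z + 99/104z²
  so R(z) = 1 + z + 99/104z².

Boundary: |R(x)|=1, x<0.
x=-0.92: |R|=0.8857
R=1: x+99/104x²=0 ⇒ x=−104/99=-1.0505; min R=1−1/(4·99/104)=0.7374>−1
Confirm numerically:
  x=-0.998: |R|=0.95012 <1
  x=-0.670: |R|=0.75732 <1
  x=-0.475: |R|=0.73978 <1
  x=-1.412: |R|=1.48589 >1
  x=-1.202: |R|=1.17334 >1
Interval (-1.0505, 0).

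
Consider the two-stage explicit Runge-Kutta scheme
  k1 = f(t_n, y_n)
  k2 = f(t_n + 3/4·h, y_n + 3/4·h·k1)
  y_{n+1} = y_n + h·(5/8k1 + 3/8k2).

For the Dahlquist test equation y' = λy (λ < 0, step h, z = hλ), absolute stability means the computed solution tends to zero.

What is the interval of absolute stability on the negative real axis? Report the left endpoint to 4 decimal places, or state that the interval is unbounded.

(-3.5556, 0).

On y'=λy, z=hλ:
  k1=λy_n ⇒ h·k1=z·y_n;  k2=λ(1+3/4z)y_n ⇒ h·k2=z(1+3/4z)y_n
  y_{n+1}/y_n = 1 + 5/8z + 3/8z(1+3/4z) = 1 + z + 9/32z²
  R(z) = 1 + z + 9/32z².

Boundary: |R(x)|=1, x<0.
x=-0.49: |R|=0.5775
R=1: x+9/32x²=0 ⇒ x=−32/9=-3.5556; min R=1−1/(4·9/32)=0.1111>−1
Confirm numerically:
  x=-3.080: |R|=0.58805 <1
  x=-2.532: |R|=0.27110 <1
  x=-2.296: |R|=0.18664 <1
  x=-4.086: |R|=1.60958 >1
  x=-3.578: |R|=1.02259 >1
Interval (-3.5556, 0).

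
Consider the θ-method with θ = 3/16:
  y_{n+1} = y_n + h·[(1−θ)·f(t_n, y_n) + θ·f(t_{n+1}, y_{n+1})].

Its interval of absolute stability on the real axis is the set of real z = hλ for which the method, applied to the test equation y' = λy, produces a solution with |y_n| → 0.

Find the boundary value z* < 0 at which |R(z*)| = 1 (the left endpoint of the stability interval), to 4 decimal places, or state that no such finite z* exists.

Test eqn y'=λy, z=hλ:
  y_{n+1} = y_n + z·[13/16·y_n + 3/16·y_{n+1}] ⇒ (1 − 3/16z)y_{n+1} = (1 + 13/16z)y_n
  Hence R(z) = (1 + 13/16z)/(1 − 3/16z).

Boundary: |R(x)|=1, x<0.
x=-1.29: |R|=0.0388
R=−1: 1+13/16x = −1+3/16x ⇒ -5/8x=2 ⇒ x=2/(-5/8)=-3.2000
Confirm numerically:
  x=-2.868: |R|=0.86506 <1
  x=-1.904: |R|=0.40310 <1
  x=-1.881: |R|=0.39057 <1
  x=-1.798: |R|=0.34468 <1
  x=-3.709: |R|=1.18764 >1
  x=-3.296: |R|=1.03708 >1
So |R|<1 on (-3.2000, 0).

left endpoint -3.2000.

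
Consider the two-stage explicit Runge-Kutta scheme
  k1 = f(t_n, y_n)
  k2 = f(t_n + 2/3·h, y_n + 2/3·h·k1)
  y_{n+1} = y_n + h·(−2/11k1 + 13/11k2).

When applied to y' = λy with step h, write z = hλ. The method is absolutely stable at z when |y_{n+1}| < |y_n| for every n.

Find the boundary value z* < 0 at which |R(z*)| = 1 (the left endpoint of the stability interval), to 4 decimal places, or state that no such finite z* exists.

z* = -1.2692.

With y'=λy (z=hλ):
  k1=λy_n ⇒ h·k1=z·y_n;  k2=λ(1+2/3z)y_n ⇒ h·k2=z(1+2/3z)y_n
  y_{n+1}/y_n = 1 − 2/11z + 13/11z(1+2/3z) = 1 + z + 26/33z²
  so R(z) = 1 + z + 26/33z².

Find x<0 with |R(x)|<1.
x=-0.4: |R|=0.7261
R=1: x+26/33x²=0 ⇒ x=−33/26=-1.2692; min R=1−1/(4·26/33)=0.6827>−1
Confirm numerically:
  x=-1.170: |R|=0.90853 <1
  x=-1.096: |R|=0.85041 <1
  x=-0.995: |R|=0.78502 <1
  x=-0.538: |R|=0.69005 <1
  x=-1.838: |R|=1.82365 >1
  x=-1.615: |R|=1.43997 >1
  x=-1.293: |R|=1.02421 >1
Interval (-1.2692, 0).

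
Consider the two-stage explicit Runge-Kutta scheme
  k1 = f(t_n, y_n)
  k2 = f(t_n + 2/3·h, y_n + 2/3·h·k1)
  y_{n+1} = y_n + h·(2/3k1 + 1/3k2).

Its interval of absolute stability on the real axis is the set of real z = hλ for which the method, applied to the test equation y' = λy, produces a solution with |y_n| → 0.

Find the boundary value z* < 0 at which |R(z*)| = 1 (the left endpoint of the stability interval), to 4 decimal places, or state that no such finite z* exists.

z* = -4.5000.

Set f=λy, z=hλ:
  k1=λy_n ⇒ h·k1=z·y_n;  k2=λ(1+2/3z)y_n ⇒ h·k2=z(1+2/3z)y_n
  y_{n+1}/y_n = 1 + 2/3z + 1/3z(1+2/3z) = 1 + z + 2/9z²
  Hence R(z) = 1 + z + 2/9z².

Need |R(x)|<1, x<0.
x=-1.46: |R|=0.0137
R=1: x+2/9x²=0 ⇒ x=−9/2=-4.5000; min R=1−1/(4·2/9)=-0.1250>−1
Confirm numerically:
  x=-3.613: |R|=0.28784 <1
  x=-2.845: |R|=0.04633 <1
  x=-2.806: |R|=0.05630 <1
  x=-2.044: |R|=0.11557 <1
  x=-5.029: |R|=1.59119 >1
  x=-4.815: |R|=1.33705 >1
Stable set (-4.5000, 0).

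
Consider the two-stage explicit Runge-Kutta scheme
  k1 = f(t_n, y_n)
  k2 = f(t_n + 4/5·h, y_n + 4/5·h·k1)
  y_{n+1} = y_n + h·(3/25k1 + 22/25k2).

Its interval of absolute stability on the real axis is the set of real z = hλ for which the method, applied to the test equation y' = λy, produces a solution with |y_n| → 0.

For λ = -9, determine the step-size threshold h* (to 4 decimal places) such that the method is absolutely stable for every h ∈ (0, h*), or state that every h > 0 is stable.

(-1.4205,0); λ=-9 ⇒ h* = (125/88)/9 = 0.1578.

Set f=λy, z=hλ:
  k1=λy_n ⇒ h·k1=z·y_n;  k2=λ(1+4/5z)y_n ⇒ h·k2=z(1+4/5z)y_n
  y_{n+1}/y_n = 1 + 3/25z + 22/25z(1+4/5z) = 1 + z + 88/125z²
  so R(z) = 1 + z + 88/125z².

Find x<0 with |R(x)|<1.
x=-1.33: |R|=0.9153
R=1: x+88/125x²=0 ⇒ x=−125/88=-1.4205; min R=1−1/(4·88/125)=0.6449>−1
Confirm numerically:
  x=-1.178: |R|=0.79893 <1
  x=-0.866: |R|=0.66197 <1
  x=-0.787: |R|=0.64904 <1
  x=-1.917: |R|=1.67012 >1
  x=-1.880: |R|=1.60822 >1
  x=-1.706: |R|=1.34295 >1
Interval (-1.4205, 0).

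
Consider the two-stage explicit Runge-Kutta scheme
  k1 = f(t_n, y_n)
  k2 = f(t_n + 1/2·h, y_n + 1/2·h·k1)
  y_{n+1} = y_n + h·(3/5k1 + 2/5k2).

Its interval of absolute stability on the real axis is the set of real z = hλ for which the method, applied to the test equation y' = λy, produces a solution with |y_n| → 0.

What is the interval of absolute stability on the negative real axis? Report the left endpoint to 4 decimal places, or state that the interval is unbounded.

(-5.0000, 0).

Set f=λy, z=hλ:
  k1=λy_n ⇒ h·k1=z·y_n;  k2=λ(1+1/2z)y_n ⇒ h·k2=z(1+1/2z)y_n
  y_{n+1}/y_n = 1 + 3/5z + 2/5z(1+1/2z) = 1 + z + 1/5z²
  R(z) = 1 + z + 1/5z².

Find x<0 with |R(x)|<1.
x=-1.26: |R|=0.0575
R=1: x+1/5x²=0 ⇒ x=−5=-5.0000; min R=1−1/(4·1/5)=-0.2500>−1
Confirm numerically:
  x=-4.041: |R|=0.22494 <1
  x=-3.279: |R|=0.12863 <1
  x=-2.265: |R|=0.23895 <1
  x=-5.458: |R|=1.49995 >1
  x=-5.170: |R|=1.17578 >1
Stable set (-5.0000, 0).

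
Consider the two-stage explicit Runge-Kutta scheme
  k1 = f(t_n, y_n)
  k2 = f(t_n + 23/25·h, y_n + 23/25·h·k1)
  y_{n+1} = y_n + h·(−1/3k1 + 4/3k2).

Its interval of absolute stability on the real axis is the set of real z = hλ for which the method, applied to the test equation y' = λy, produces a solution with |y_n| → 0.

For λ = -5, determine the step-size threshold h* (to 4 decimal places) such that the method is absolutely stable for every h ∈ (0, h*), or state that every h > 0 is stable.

With y'=λy (z=hλ):
  k1=λy_n ⇒ h·k1=z·y_n;  k2=λ(1+23/25z)y_n ⇒ h·k2=z(1+23/25z)y_n
  y_{n+1}/y_n = 1 − 1/3z + 4/3z(1+23/25z) = 1 + z + 92/75z²
  ⇒ R(z) = 1 + z + 92/75z².

Find x<0 with |R(x)|<1.
x=-0.93: |R|=1.1309
R=1: x+92/75x²=0 ⇒ x=−75/92=-0.8152; min R=1−1/(4·92/75)=0.7962>−1
Confirm numerically:
  x=-0.788: |R|=0.97369 <1
  x=-0.770: |R|=0.95729 <1
  x=-0.551: |R|=0.82142 <1
  x=-0.539: |R|=0.81737 <1
  x=-1.403: |R|=2.01158 >1
  x=-1.236: |R|=1.63797 >1
  x=-0.970: |R|=1.18417 >1
Stable set (-0.8152, 0).

(-0.8152,0); λ=-5 ⇒ h* = (75/92)/5 = 0.1630.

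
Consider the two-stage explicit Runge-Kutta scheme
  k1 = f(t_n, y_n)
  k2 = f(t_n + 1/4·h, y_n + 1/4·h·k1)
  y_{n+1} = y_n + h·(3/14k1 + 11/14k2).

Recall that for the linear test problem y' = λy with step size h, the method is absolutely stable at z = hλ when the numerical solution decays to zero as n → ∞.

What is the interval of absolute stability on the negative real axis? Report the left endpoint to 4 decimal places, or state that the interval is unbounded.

With y'=λy (z=hλ):
  k1=λy_n ⇒ h·k1=z·y_n;  k2=λ(1+1/4z)y_n ⇒ h·k2=z(1+1/4z)y_n
  y_{n+1}/y_n = 1 + 3/14z + 11/14z(1+1/4z) = 1 + z + 11/56z²
  Hence R(z) = 1 + z + 11/56z².

Boundary: |R(x)|=1, x<0.
x=-0.32: |R|=0.7001
R=1: x+11/56x²=0 ⇒ x=−56/11=-5.0909; min R=1−1/(4·11/56)=-0.2727>−1
Confirm numerically:
  x=-3.803: |R|=0.03791 <1
  x=-2.693: |R|=0.26845 <1
  x=-2.185: |R|=0.24721 <1
  x=-5.595: |R|=1.55400 >1
  x=-5.533: |R|=1.48048 >1
Interval (-5.0909, 0).

(-5.0909, 0).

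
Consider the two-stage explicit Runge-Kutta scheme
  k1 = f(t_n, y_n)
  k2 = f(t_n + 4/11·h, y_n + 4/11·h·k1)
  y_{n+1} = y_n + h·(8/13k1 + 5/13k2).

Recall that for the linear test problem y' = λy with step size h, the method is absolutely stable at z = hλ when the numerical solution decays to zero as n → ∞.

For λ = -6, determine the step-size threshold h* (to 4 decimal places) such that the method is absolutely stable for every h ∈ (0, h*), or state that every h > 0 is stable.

(-7.1500,0); λ=-6 ⇒ h* = (143/20)/6 = 1.1917.

Test eqn y'=λy, z=hλ:
  k1=λy_n ⇒ h·k1=z·y_n;  k2=λ(1+4/11z)y_n ⇒ h·k2=z(1+4/11z)y_n
  y_{n+1}/y_n = 1 + 8/13z + 5/13z(1+4/11z) = 1 + z + 20/143z²
  R(z) = 1 + z + 20/143z².

Solve |R(x)|<1 on ℝ⁻.
x=-0.4: |R|=0.6224
R=1: x+20/143x²=0 ⇒ x=−143/20=-7.1500; min R=1−1/(4·20/143)=-0.7875>−1
Confirm numerically:
  x=-7.059: |R|=0.91016 <1
  x=-6.938: |R|=0.79429 <1
  x=-5.845: |R|=0.06681 <1
  x=-3.241: |R|=0.77190 <1
  x=-7.691: |R|=1.58193 >1
  x=-7.576: |R|=1.45138 >1
  x=-7.432: |R|=1.29312 >1
Stable set (-7.1500, 0).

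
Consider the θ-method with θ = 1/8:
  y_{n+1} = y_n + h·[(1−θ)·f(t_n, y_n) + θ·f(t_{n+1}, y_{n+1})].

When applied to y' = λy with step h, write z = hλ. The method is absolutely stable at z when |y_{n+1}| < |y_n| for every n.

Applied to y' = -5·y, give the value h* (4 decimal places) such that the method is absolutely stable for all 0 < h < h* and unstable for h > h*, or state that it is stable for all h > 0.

(-2.6667,0); λ=-5 ⇒ h* = (8/3)/5 = 0.5333.

Set f=λy, z=hλ:
  y_{n+1} = y_n + z·[7/8·y_n + 1/8·y_{n+1}] ⇒ (1 − 1/8z)y_{n+1} = (1 + 7/8z)y_n
  Hence R(z) = (1 + 7/8z)/(1 − 1/8z).

Find x<0 with |R(x)|<1.
x=-1.1: |R|=0.0330
R=−1: 1+7/8x = −1+1/8x ⇒ -3/4x=2 ⇒ x=2/(-3/4)=-2.6667
Confirm numerically:
  x=-2.048: |R|=0.63057 <1
  x=-1.700: |R|=0.40206 <1
  x=-1.428: |R|=0.21171 <1
  x=-1.251: |R|=0.08183 <1
  x=-3.200: |R|=1.28571 >1
  x=-3.018: |R|=1.19132 >1
  x=-2.802: |R|=1.07517 >1
So |R|<1 on (-2.6667, 0).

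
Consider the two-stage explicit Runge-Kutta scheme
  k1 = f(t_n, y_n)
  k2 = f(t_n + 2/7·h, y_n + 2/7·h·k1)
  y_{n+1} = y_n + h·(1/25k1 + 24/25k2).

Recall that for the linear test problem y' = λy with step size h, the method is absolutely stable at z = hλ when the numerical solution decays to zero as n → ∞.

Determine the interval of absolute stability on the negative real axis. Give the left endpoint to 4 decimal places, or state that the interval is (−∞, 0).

(-3.6458, 0).

Set f=λy, z=hλ:
  k1=λy_n ⇒ h·k1=z·y_n;  k2=λ(1+2/7z)y_n ⇒ h·k2=z(1+2/7z)y_n
  y_{n+1}/y_n = 1 + 1/25z + 24/25z(1+2/7z) = 1 + z + 48/175z²
  Hence R(z) = 1 + z + 48/175z².

Solve |R(x)|<1 on ℝ⁻.
x=-1.69: |R|=0.0934
R=1: x+48/175x²=0 ⇒ x=−175/48=-3.6458; min R=1−1/(4·48/175)=0.0885>−1
Confirm numerically:
  x=-3.340: |R|=0.71982 <1
  x=-2.828: |R|=0.36562 <1
  x=-2.531: |R|=0.22606 <1
  x=-4.220: |R|=1.66459 >1
  x=-3.939: |R|=1.31674 >1
  x=-3.797: |R|=1.15743 >1
Stable set (-3.6458, 0).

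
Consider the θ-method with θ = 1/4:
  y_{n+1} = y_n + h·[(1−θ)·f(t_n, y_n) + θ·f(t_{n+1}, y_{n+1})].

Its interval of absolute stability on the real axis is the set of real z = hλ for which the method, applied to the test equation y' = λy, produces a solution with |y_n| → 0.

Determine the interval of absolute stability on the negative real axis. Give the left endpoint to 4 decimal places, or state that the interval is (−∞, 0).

(-4.0000, 0).

Set f=λy, z=hλ:
  y_{n+1} = y_n + z·[3/4·y_n + 1/4·y_{n+1}] ⇒ (1 − 1/4z)y_{n+1} = (1 + 3/4z)y_n
  ⇒ R(z) = (1 + 3/4z)/(1 − 1/4z).

Need |R(x)|<1, x<0.
x=-1.54: |R|=0.1119
R=−1: 1+3/4x = −1+1/4x ⇒ -1/2x=2 ⇒ x=2/(-1/2)=-4.0000
Confirm numerically:
  x=-3.103: |R|=0.74743 <1
  x=-2.023: |R|=0.34352 <1
  x=-1.978: |R|=0.32352 <1
  x=-4.495: |R|=1.11654 >1
  x=-4.197: |R|=1.04807 >1
Stable set (-4.0000, 0).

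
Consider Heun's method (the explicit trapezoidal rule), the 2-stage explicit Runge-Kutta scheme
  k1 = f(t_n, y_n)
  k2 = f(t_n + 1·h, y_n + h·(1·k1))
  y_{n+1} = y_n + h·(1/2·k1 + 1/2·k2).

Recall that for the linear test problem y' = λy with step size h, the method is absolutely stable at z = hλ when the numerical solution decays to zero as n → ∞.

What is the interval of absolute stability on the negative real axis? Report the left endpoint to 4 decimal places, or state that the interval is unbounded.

z∈(-2.0000,0).

Set f=λy, z=hλ:
  order 2, 2-stage ⇒ R(z)=1+z+z^2/2
  (e.g. R(-1.11)=0.50605, |R|=0.50605)

Solve |R(x)|<1 on ℝ⁻.
x=-1.11: |R|=0.5060
|R(-1.84)|=0.8528 |R(-1.32)|=0.5512 |R(-0.83)|=0.5145
Bisect:
  x_lo=-2.7776 |R|=2.0799  x_hi=-0.0942 |R|=0.9103
  mid=-1.43588 |R|=0.59500 →hi
  mid=-2.10673 |R|=1.11243 →lo
  mid=-1.77131 |R|=0.79746 →hi
  mid=-1.93902 |R|=0.94088 →hi
  mid=-2.02288 |R|=1.02314 →lo
  mid=-1.98095 |R|=0.98113 →hi
  mid=-2.00191 |R|=1.00192 →lo
  mid=-1.99143 |R|=0.99147 →hi
  ...
  [-2.00011,-1.99995] ⇒ x*=-2.0000
So |R|<1 on (-2.0000, 0).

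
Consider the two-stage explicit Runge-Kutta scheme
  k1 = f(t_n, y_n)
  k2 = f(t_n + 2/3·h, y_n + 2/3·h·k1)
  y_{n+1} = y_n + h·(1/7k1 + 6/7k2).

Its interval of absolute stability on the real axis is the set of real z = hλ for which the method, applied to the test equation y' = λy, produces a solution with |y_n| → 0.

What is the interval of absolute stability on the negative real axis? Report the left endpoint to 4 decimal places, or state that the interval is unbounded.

z∈(-1.7500,0).

Set f=λy, z=hλ:
  k1=λy_n ⇒ h·k1=z·y_n;  k2=λ(1+2/3z)y_n ⇒ h·k2=z(1+2/3z)y_n
  y_{n+1}/y_n = 1 + 1/7z + 6/7z(1+2/3z) = 1 + z + 4/7z²
  so R(z) = 1 + z + 4/7z².

Find x<0 with |R(x)|<1.
x=-0.6: |R|=0.6057
R=1: x+4/7x²=0 ⇒ x=−7/4=-1.7500; min R=1−1/(4·4/7)=0.5625>−1
Confirm numerically:
  x=-1.706: |R|=0.95711 <1
  x=-1.041: |R|=0.57825 <1
  x=-0.737: |R|=0.57338 <1
  x=-2.100: |R|=1.42000 >1
  x=-2.039: |R|=1.33673 >1
So |R|<1 on (-1.7500, 0).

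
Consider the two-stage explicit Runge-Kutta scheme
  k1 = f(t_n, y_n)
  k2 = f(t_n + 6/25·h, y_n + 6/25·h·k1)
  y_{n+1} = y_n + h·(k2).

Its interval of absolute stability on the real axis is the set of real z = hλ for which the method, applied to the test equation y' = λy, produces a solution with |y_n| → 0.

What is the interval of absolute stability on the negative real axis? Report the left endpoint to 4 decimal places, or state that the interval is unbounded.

z∈(-4.1667,0).

Set f=λy, z=hλ:
  k1=λy_n ⇒ h·k1=z·y_n;  k2=λ(1+6/25z)y_n ⇒ h·k2=z(1+6/25z)y_n
  y_{n+1}/y_n = 1 + z(1+6/25z) = 1 + z + 6/25z²
  Hence R(z) = 1 + z + 6/25z².

Boundary: |R(x)|=1, x<0.
x=-1.53: |R|=0.0318
R=1: x+6/25x²=0 ⇒ x=−25/6=-4.1667; min R=1−1/(4·6/25)=-0.0417>−1
Confirm numerically:
  x=-4.017: |R|=0.85571 <1
  x=-2.585: |R|=0.01873 <1
  x=-2.328: |R|=0.02730 <1
  x=-4.554: |R|=1.42334 >1
  x=-4.450: |R|=1.30260 >1
  x=-4.268: |R|=1.10380 >1
Stable set (-4.1667, 0).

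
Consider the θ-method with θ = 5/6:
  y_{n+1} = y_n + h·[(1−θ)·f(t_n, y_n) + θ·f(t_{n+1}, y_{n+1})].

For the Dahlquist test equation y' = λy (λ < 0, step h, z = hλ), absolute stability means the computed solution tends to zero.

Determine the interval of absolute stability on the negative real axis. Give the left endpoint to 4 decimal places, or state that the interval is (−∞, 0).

interval (−∞, 0).

Test eqn y'=λy, z=hλ:
  y_{n+1} = y_n + z·[1/6·y_n + 5/6·y_{n+1}] ⇒ (1 − 5/6z)y_{n+1} = (1 + 1/6z)y_n
  ⇒ R(z) = (1 + 1/6z)/(1 − 5/6z).

Need |R(x)|<1, x<0.
x=-1.15: |R|=0.4128
x=-2: |R|=0.2500
x=-10: |R|=0.0714
x=-100: |R|=0.1858
θ=5/6≥1/2 ⇒ |1+1/6x|<|1−5/6x| ∀x<0 ⇒ interval (−∞,0).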